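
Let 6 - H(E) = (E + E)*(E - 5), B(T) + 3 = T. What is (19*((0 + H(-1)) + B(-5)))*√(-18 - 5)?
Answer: -266*I*√23 ≈ -1275.7*I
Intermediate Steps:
B(T) = -3 + T
H(E) = 6 - 2*E*(-5 + E) (H(E) = 6 - (E + E)*(E - 5) = 6 - 2*E*(-5 + E))
(19*((0 + H(-1)) + B(-5)))*√(-18 - 5) = (19*((0 + (6 - 2*(-1)² + 10*(-1))) + (-3 - 5)))*√(-18 - 5) = (19*((0 + (6 - 2*1 - 10)) - 8))*√(-23) = (19*((0 + (6 - 2 - 10)) - 8))*(I*√23) = (19*((0 - 6) - 8))*(I*√23) = (19*(-6 - 8))*(I*√23) = (19*(-14))*(I*√23) = -266*I*√23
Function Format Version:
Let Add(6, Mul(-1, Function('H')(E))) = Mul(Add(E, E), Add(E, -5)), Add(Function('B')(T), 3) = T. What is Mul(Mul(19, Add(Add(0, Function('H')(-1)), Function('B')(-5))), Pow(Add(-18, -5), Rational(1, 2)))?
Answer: Mul(-266, I, Pow(23, Rational(1, 2))) ≈ Mul(-1275.7, I)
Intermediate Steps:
Function('B')(T) = Add(-3, T)
Function('H')(E) = Add(6, Mul(-2, E, Add(-5, E))) (Function('H')(E) = Add(6, Mul(-1, Mul(Add(E, E), Add(E, -5)))) = Add(6, Mul(-1, Mul(Mul(2, E), Add(-5, E)))) = Add(6, Mul(-1, Mul(2, E, Add(-5, E)))) = Add(6, Mul(-2, E, Add(-5, E))))
Mul(Mul(19, Add(Add(0, Function('H')(-1)), Function('B')(-5))), Pow(Add(-18, -5), Rational(1, 2))) = Mul(Mul(19, Add(Add(0, Add(6, Mul(-2, Pow(-1, 2)), Mul(10, -1))), Add(-3, -5))), Pow(Add(-18, -5), Rational(1, 2))) = Mul(Mul(19, Add(Add(0, Add(6, Mul(-2, 1), -10)), -8)), Pow(-23, Rational(1, 2))) = Mul(Mul(19, Add(Add(0, Add(6, -2, -10)), -8)), Mul(I, Pow(23, Rational(1, 2)))) = Mul(Mul(19, Add(Add(0, -6), -8)), Mul(I, Pow(23, Rational(1, 2)))) = Mul(Mul(19, Add(-6, -8)), Mul(I, Pow(23, Rational(1, 2)))) = Mul(Mul(19, -14), Mul(I, Pow(23, Rational(1, 2)))) = Mul(-266, Mul(I, Pow(23, Rational(1, 2)))) = Mul(-266, I, Pow(23, Rational(1, 2)))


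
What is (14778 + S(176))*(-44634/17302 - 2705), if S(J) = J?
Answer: -350271609488/8651 ≈ -4.0489e+7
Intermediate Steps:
(14778 + S(176))*(-44634/17302 - 2705) = (14778 + 176)*(-44634/17302 - 2705) = 14954*(-44634*1/17302 - 2705) = 14954*(-22317/8651 - 2705) = 14954*(-23423272/8651) = -350271609488/8651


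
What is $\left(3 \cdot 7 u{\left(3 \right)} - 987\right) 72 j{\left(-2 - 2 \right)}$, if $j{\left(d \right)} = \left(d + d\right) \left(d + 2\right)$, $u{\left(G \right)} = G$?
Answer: $-1064448$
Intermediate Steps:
$j{\left(d \right)} = 2 d \left(2 + d\right)$
$\left(3 \cdot 7 u{\left(3 \right)} - 987\right) 72 j{\left(-2 - 2 \right)} = \left(3 \cdot 7 \cdot 3 - 987\right) 72 \cdot 2 \left(-2 - 2\right) \left(2 - 4\right) = \left(21 \cdot 3 - 987\right) 72 \cdot 2 \left(-4\right) \left(2 - 4\right) = \left(63 - 987\right) 72 \cdot 2 \left(-4\right) \left(-2\right) = - 924 \cdot 72 \cdot 16 = \left(-924\right) 1152 = -1064448$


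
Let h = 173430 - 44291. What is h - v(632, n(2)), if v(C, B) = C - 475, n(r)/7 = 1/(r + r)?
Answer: 128982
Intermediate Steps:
h = 129139
n(r) = 7/(2*r) (n(r) = 7/(r + r) = 7/((2*r)) = 7*(1/(2*r)) = 7/(2*r))
v(C, B) = -475 + C
h - v(632, n(2)) = 129139 - (-475 + 632) = 129139 - 1*157 = 129139 - 157 = 128982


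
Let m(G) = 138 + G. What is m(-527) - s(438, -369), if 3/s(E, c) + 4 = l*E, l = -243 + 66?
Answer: -30159167/77530 ≈ -389.00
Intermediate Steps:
l = -177
s(E, c) = 3/(-4 - 177*E)
m(-527) - s(438, -369) = (138 - 527) - 3/(-4 - 177*438) = -389 - 3/(-4 - 77526) = -389 - 3/(-77530) = -389 - 3*(-1)/77530 = -389 - 1*(-3/77530) = -389 + 3/77530 = -30159167/77530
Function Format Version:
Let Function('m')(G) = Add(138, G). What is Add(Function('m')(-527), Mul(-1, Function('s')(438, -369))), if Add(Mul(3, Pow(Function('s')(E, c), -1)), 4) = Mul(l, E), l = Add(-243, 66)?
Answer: Rational(-30159167, 77530) ≈ -389.00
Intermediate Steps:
l = -177
Function('s')(E, c) = Mul(3, Pow(Add(-4, Mul(-177, E)), -1))
Add(Function('m')(-527), Mul(-1, Function('s')(438, -369))) = Add(Add(138, -527), Mul(-1, Mul(3, Pow(Add(-4, Mul(-177, 438)), -1)))) = Add(-389, Mul(-1, Mul(3, Pow(Add(-4, -77526), -1)))) = Add(-389, Mul(-1, Mul(3, Pow(-77530, -1)))) = Add(-389, Mul(-1, Mul(3, Rational(-1, 77530)))) = Add(-389, Mul(-1, Rational(-3, 77530))) = Add(-389, Rational(3, 77530)) = Rational(-30159167, 77530)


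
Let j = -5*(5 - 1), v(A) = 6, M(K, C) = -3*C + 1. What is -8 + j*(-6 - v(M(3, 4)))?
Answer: 232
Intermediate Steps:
M(K, C) = 1 - 3*C
j = -20 (j = -5*4 = -20)
-8 + j*(-6 - v(M(3, 4))) = -8 - 20*(-6 - 1*6) = -8 - 20*(-6 - 6) = -8 - 20*(-12) = -8 + 240 = 232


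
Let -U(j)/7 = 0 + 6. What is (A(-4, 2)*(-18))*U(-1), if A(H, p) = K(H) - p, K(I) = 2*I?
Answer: -7560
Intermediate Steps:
A(H, p) = -p + 2*H (A(H, p) = 2*H - p = -p + 2*H)
U(j) = -42 (U(j) = -7*(0 + 6) = -7*6 = -42)
(A(-4, 2)*(-18))*U(-1) = ((-1*2 + 2*(-4))*(-18))*(-42) = ((-2 - 8)*(-18))*(-42) = -10*(-18)*(-42) = 180*(-42) = -7560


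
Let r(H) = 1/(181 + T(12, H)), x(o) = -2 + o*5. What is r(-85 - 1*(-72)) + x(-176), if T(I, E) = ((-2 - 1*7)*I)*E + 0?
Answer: -1397969/1585 ≈ -882.00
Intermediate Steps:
x(o) = -2 + 5*o
T(I, E) = -9*E*I (T(I, E) = ((-2 - 7)*I)*E + 0 = (-9*I)*E + 0 = -9*E*I + 0 = -9*E*I)
r(H) = 1/(181 - 108*H) (r(H) = 1/(181 - 9*H*12) = 1/(181 - 108*H))
r(-85 - 1*(-72)) + x(-176) = -1/(-181 + 108*(-85 - 1*(-72))) + (-2 + 5*(-176)) = -1/(-181 + 108*(-85 + 72)) + (-2 - 880) = -1/(-181 + 108*(-13)) - 882 = -1/(-181 - 1404) - 882 = -1/(-1585) - 882 = -1*(-1/1585) - 882 = 1/1585 - 882 = -1397969/1585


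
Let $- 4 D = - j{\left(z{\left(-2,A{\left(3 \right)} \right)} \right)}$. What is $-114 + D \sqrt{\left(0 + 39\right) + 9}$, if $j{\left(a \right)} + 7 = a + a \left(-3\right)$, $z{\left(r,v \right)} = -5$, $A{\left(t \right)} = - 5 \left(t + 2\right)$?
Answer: $-114 + 3 \sqrt{3} \approx -108.8$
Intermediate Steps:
$A{\left(t \right)} = -10 - 5 t$ ($A{\left(t \right)} = - 5 \left(2 + t\right) = -10 - 5 t$)
$j{\left(a \right)} = -7 - 2 a$ ($j{\left(a \right)} = -7 + \left(a + a \left(-3\right)\right) = -7 + \left(a - 3 a\right) = -7 - 2 a$)
$D = \frac{3}{4}$ ($D = - \frac{\left(-1\right) \left(-7 - -10\right)}{4} = - \frac{\left(-1\right) \left(-7 + 10\right)}{4} = - \frac{\left(-1\right) 3}{4} = \left(- \frac{1}{4}\right) \left(-3\right) = \frac{3}{4} \approx 0.75$)
$-114 + D \sqrt{\left(0 + 39\right) + 9} = -114 + \frac{3 \sqrt{\left(0 + 39\right) + 9}}{4} = -114 + \frac{3 \sqrt{39 + 9}}{4} = -114 + \frac{3 \sqrt{48}}{4} = -114 + \frac{3 \cdot 4 \sqrt{3}}{4} = -114 + 3 \sqrt{3}$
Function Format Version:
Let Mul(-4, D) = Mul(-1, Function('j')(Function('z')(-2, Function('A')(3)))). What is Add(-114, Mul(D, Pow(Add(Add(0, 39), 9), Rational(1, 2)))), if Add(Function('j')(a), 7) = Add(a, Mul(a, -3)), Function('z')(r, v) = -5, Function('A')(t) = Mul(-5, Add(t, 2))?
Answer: Add(-114, Mul(3, Pow(3, Rational(1, 2)))) ≈ -108.80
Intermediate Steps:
Function('A')(t) = Add(-10, Mul(-5, t)) (Function('A')(t) = Mul(-5, Add(2, t)) = Add(-10, Mul(-5, t)))
Function('j')(a) = Add(-7, Mul(-2, a)) (Function('j')(a) = Add(-7, Add(a, Mul(a, -3))) = Add(-7, Add(a, Mul(-3, a))) = Add(-7, Mul(-2, a)))
D = Rational(3, 4) (D = Mul(Rational(-1, 4), Mul(-1, Add(-7, Mul(-2, -5)))) = Mul(Rational(-1, 4), Mul(-1, Add(-7, 10))) = Mul(Rational(-1, 4), Mul(-1, 3)) = Mul(Rational(-1, 4), -3) = Rational(3, 4) ≈ 0.75000)
Add(-114, Mul(D, Pow(Add(Add(0, 39), 9), Rational(1, 2)))) = Add(-114, Mul(Rational(3, 4), Pow(Add(Add(0, 39), 9), Rational(1, 2)))) = Add(-114, Mul(Rational(3, 4), Pow(Add(39, 9), Rational(1, 2)))) = Add(-114, Mul(Rational(3, 4), Pow(48, Rational(1, 2)))) = Add(-114, Mul(Rational(3, 4), Mul(4, Pow(3, Rational(1, 2))))) = Add(-114, Mul(3, Pow(3, Rational(1, 2))))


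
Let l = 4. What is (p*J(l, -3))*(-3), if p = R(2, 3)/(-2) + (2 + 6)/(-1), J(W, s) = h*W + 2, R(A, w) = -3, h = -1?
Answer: -39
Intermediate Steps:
J(W, s) = 2 - W (J(W, s) = -W + 2 = 2 - W)
p = -13/2 (p = -3/(-2) + (2 + 6)/(-1) = -3*(-½) + 8*(-1) = 3/2 - 8 = -13/2 ≈ -6.5000)
(p*J(l, -3))*(-3) = -13*(2 - 1*4)/2*(-3) = -13*(2 - 4)/2*(-3) = -13/2*(-2)*(-3) = 13*(-3) = -39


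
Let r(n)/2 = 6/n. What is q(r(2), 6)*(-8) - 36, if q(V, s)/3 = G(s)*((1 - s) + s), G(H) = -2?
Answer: 12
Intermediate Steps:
r(n) = 12/n (r(n) = 2*(6/n) = 12/n)
q(V, s) = -6 (q(V, s) = 3*(-2*((1 - s) + s)) = 3*(-2*1) = 3*(-2) = -6)
q(r(2), 6)*(-8) - 36 = -6*(-8) - 36 = 48 - 36 = 12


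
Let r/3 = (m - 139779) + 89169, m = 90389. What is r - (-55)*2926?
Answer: 280267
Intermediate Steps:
r = 119337 (r = 3*((90389 - 139779) + 89169) = 3*(-49390 + 89169) = 3*39779 = 119337)
r - (-55)*2926 = 119337 - (-55)*2926 = 119337 - 1*(-160930) = 119337 + 160930 = 280267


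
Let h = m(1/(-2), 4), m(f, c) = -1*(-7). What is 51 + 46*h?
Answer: 373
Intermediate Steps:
m(f, c) = 7
h = 7
51 + 46*h = 51 + 46*7 = 51 + 322 = 373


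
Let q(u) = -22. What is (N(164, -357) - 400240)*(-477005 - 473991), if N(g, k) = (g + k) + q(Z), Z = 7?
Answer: 380831103180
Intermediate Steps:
N(g, k) = -22 + g + k (N(g, k) = (g + k) - 22 = -22 + g + k)
(N(164, -357) - 400240)*(-477005 - 473991) = ((-22 + 164 - 357) - 400240)*(-477005 - 473991) = (-215 - 400240)*(-950996) = -400455*(-950996) = 380831103180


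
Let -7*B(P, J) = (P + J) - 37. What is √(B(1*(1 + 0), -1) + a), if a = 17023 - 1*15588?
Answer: 71*√14/7 ≈ 37.951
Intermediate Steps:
B(P, J) = 37/7 - J/7 - P/7 (B(P, J) = -((P + J) - 37)/7 = -((J + P) - 37)/7 = -(-37 + J + P)/7 = 37/7 - J/7 - P/7)
a = 1435 (a = 17023 - 15588 = 1435)
√(B(1*(1 + 0), -1) + a) = √((37/7 - ⅐*(-1) - (1 + 0)/7) + 1435) = √((37/7 + ⅐ - 1/7) + 1435) = √((37/7 + ⅐ - ⅐*1) + 1435) = √((37/7 + ⅐ - ⅐) + 1435) = √(37/7 + 1435) = √(10082/7) = 71*√14/7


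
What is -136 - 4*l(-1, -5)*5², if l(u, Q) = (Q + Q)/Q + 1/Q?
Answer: -316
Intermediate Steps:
l(u, Q) = 2 + 1/Q (l(u, Q) = (2*Q)/Q + 1/Q = 2 + 1/Q)
-136 - 4*l(-1, -5)*5² = -136 - 4*(2 + 1/(-5))*5² = -136 - 4*(2 - ⅕)*25 = -136 - 4*9/5*25 = -136 - 36/5*25 = -136 - 180 = -316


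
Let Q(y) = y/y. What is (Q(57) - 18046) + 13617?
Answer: -4428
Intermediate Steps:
Q(y) = 1
(Q(57) - 18046) + 13617 = (1 - 18046) + 13617 = -18045 + 13617 = -4428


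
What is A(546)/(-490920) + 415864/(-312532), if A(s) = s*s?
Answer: -6194307179/3196421030 ≈ -1.9379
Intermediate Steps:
A(s) = s²
A(546)/(-490920) + 415864/(-312532) = 546²/(-490920) + 415864/(-312532) = 298116*(-1/490920) + 415864*(-1/312532) = -24843/40910 - 103966/78133 = -6194307179/3196421030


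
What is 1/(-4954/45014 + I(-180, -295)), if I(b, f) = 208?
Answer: 22507/4678979 ≈ 0.0048102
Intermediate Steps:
1/(-4954/45014 + I(-180, -295)) = 1/(-4954/45014 + 208) = 1/(-4954*1/45014 + 208) = 1/(-2477/22507 + 208) = 1/(4678979/22507) = 22507/4678979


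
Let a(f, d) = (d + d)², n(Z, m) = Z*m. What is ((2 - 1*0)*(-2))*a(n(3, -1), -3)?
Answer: -144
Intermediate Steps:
a(f, d) = 4*d² (a(f, d) = (2*d)² = 4*d²)
((2 - 1*0)*(-2))*a(n(3, -1), -3) = ((2 - 1*0)*(-2))*(4*(-3)²) = ((2 + 0)*(-2))*(4*9) = (2*(-2))*36 = -4*36 = -144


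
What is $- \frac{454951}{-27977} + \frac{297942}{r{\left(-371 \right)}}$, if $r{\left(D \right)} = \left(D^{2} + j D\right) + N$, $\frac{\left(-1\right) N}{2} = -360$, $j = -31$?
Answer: $\frac{12752565016}{698781529} \approx 18.25$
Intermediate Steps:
$N = 720$ ($N = \left(-2\right) \left(-360\right) = 720$)
$r{\left(D \right)} = 720 + D^{2} - 31 D$ ($r{\left(D \right)} = \left(D^{2} - 31 D\right) + 720 = 720 + D^{2} - 31 D$)
$- \frac{454951}{-27977} + \frac{297942}{r{\left(-371 \right)}} = - \frac{454951}{-27977} + \frac{297942}{720 + \left(-371\right)^{2} - -11501} = \left(-454951\right) \left(- \frac{1}{27977}\right) + \frac{297942}{720 + 137641 + 11501} = \frac{454951}{27977} + \frac{297942}{149862} = \frac{454951}{27977} + 297942 \cdot \frac{1}{149862} = \frac{454951}{27977} + \frac{49657}{24977} = \frac{12752565016}{698781529}$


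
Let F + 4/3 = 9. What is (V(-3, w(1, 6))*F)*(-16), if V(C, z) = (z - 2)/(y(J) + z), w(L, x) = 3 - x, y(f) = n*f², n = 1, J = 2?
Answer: 1840/3 ≈ 613.33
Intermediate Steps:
F = 23/3 (F = -4/3 + 9 = 23/3 ≈ 7.6667)
y(f) = f² (y(f) = 1*f² = f²)
V(C, z) = (-2 + z)/(4 + z) (V(C, z) = (z - 2)/(2² + z) = (-2 + z)/(4 + z))
(V(-3, w(1, 6))*F)*(-16) = (((-2 + (3 - 1*6))/(4 + (3 - 1*6)))*(23/3))*(-16) = (((-2 + (3 - 6))/(4 + (3 - 6)))*(23/3))*(-16) = (((-2 - 3)/(4 - 3))*(23/3))*(-16) = ((-5/1)*(23/3))*(-16) = ((1*(-5))*(23/3))*(-16) = -5*23/3*(-16) = -115/3*(-16) = 1840/3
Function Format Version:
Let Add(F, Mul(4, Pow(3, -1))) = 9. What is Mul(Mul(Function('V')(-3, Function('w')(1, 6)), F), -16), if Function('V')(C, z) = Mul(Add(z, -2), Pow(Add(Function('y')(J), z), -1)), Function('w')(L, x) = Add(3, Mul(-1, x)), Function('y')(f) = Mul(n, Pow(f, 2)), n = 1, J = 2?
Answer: Rational(1840, 3) ≈ 613.33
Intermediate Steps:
F = Rational(23, 3) (F = Add(Rational(-4, 3), 9) = Rational(23, 3) ≈ 7.6667)
Function('y')(f) = Pow(f, 2) (Function('y')(f) = Mul(1, Pow(f, 2)) = Pow(f, 2))
Function('V')(C, z) = Mul(Pow(Add(4, z), -1), Add(-2, z)) (Function('V')(C, z) = Mul(Add(z, -2), Pow(Add(Pow(2, 2), z), -1)) = Mul(Add(-2, z), Pow(Add(4, z), -1)) = Mul(Pow(Add(4, z), -1), Add(-2, z)))
Mul(Mul(Function('V')(-3, Function('w')(1, 6)), F), -16) = Mul(Mul(Mul(Pow(Add(4, Add(3, Mul(-1, 6))), -1), Add(-2, Add(3, Mul(-1, 6)))), Rational(23, 3)), -16) = Mul(Mul(Mul(Pow(Add(4, Add(3, -6)), -1), Add(-2, Add(3, -6))), Rational(23, 3)), -16) = Mul(Mul(Mul(Pow(Add(4, -3), -1), Add(-2, -3)), Rational(23, 3)), -16) = Mul(Mul(Mul(Pow(1, -1), -5), Rational(23, 3)), -16) = Mul(Mul(Mul(1, -5), Rational(23, 3)), -16) = Mul(Mul(-5, Rational(23, 3)), -16) = Mul(Rational(-115, 3), -16) = Rational(1840, 3)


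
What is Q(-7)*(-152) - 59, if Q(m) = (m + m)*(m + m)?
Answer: -29851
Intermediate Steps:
Q(m) = 4*m**2 (Q(m) = (2*m)*(2*m) = 4*m**2)
Q(-7)*(-152) - 59 = (4*(-7)**2)*(-152) - 59 = (4*49)*(-152) - 59 = 196*(-152) - 59 = -29792 - 59 = -29851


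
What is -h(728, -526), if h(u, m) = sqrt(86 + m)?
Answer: -2*I*sqrt(110) ≈ -20.976*I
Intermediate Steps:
-h(728, -526) = -sqrt(86 - 526) = -sqrt(-440) = -2*I*sqrt(110)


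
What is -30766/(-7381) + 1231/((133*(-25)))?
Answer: 93210939/24541825 ≈ 3.7980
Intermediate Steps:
-30766/(-7381) + 1231/((133*(-25))) = -30766*(-1/7381) + 1231/(-3325) = 30766/7381 + 1231*(-1/3325) = 30766/7381 - 1231/3325 = 93210939/24541825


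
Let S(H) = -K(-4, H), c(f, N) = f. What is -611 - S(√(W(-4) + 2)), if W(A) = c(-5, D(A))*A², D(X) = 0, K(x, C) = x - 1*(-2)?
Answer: -613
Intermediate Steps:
K(x, C) = 2 + x (K(x, C) = x + 2 = 2 + x)
W(A) = -5*A²
S(H) = 2 (S(H) = -(2 - 4) = -1*(-2) = 2)
-611 - S(√(W(-4) + 2)) = -611 - 1*2 = -611 - 2 = -613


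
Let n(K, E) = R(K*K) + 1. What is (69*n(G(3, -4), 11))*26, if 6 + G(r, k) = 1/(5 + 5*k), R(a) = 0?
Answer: 1794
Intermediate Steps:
G(r, k) = -6 + 1/(5 + 5*k)
n(K, E) = 1 (n(K, E) = 0 + 1 = 1)
(69*n(G(3, -4), 11))*26 = (69*1)*26 = 69*26 = 1794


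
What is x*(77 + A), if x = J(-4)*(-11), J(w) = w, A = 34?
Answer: 4884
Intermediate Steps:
x = 44 (x = -4*(-11) = 44)
x*(77 + A) = 44*(77 + 34) = 44*111 = 4884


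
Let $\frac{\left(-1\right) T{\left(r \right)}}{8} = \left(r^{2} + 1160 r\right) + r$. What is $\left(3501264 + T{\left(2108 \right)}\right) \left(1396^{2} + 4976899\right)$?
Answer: $-357554941013680$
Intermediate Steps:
$T{\left(r \right)} = - 9288 r - 8 r^{2}$ ($T{\left(r \right)} = - 8 \left(\left(r^{2} + 1160 r\right) + r\right) = - 8 \left(r^{2} + 1161 r\right) = - 9288 r - 8 r^{2}$)
$\left(3501264 + T{\left(2108 \right)}\right) \left(1396^{2} + 4976899\right) = \left(3501264 - 16864 \left(1161 + 2108\right)\right) \left(1396^{2} + 4976899\right) = \left(3501264 - 16864 \cdot 3269\right) \left(1948816 + 4976899\right) = \left(3501264 - 55128416\right) 6925715 = \left(-51627152\right) 6925715 = -357554941013680$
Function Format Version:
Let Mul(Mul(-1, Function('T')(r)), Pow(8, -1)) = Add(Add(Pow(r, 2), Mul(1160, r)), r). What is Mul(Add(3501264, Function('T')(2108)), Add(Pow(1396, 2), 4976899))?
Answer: -357554941013680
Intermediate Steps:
Function('T')(r) = Add(Mul(-9288, r), Mul(-8, Pow(r, 2))) (Function('T')(r) = Mul(-8, Add(Add(Pow(r, 2), Mul(1160, r)), r)) = Mul(-8, Add(Pow(r, 2), Mul(1161, r))) = Add(Mul(-9288, r), Mul(-8, Pow(r, 2))))
Mul(Add(3501264, Function('T')(2108)), Add(Pow(1396, 2), 4976899)) = Mul(Add(3501264, Mul(-8, 2108, Add(1161, 2108))), Add(Pow(1396, 2), 4976899)) = Mul(Add(3501264, Mul(-8, 2108, 3269)), Add(1948816, 4976899)) = Mul(Add(3501264, -55128416), 6925715) = Mul(-51627152, 6925715) = -357554941013680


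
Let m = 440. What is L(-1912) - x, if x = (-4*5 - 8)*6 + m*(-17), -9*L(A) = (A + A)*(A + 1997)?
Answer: 393872/9 ≈ 43764.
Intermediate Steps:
L(A) = -2*A*(1997 + A)/9 (L(A) = -(A + A)*(A + 1997)/9 = -2*A*(1997 + A)/9)
x = -7648 (x = (-4*5 - 8)*6 + 440*(-17) = (-20 - 8)*6 - 7480 = -28*6 - 7480 = -168 - 7480 = -7648)
L(-1912) - x = -2/9*(-1912)*(1997 - 1912) - 1*(-7648) = -2/9*(-1912)*85 + 7648 = 325040/9 + 7648 = 393872/9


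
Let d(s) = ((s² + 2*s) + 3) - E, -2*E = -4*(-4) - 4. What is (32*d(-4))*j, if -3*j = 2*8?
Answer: -8704/3 ≈ -2901.3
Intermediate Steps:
j = -16/3 (j = -2*8/3 = -⅓*16 = -16/3 ≈ -5.3333)
E = -6 (E = -(-4*(-4) - 4)/2 = -(16 - 4)/2 = -½*12 = -6)
d(s) = 9 + s² + 2*s (d(s) = ((s² + 2*s) + 3) - 1*(-6) = (3 + s² + 2*s) + 6 = 9 + s² + 2*s)
(32*d(-4))*j = (32*(9 + (-4)² + 2*(-4)))*(-16/3) = (32*(9 + 16 - 8))*(-16/3) = (32*17)*(-16/3) = 544*(-16/3) = -8704/3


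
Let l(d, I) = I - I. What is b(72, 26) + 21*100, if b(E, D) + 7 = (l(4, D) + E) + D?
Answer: 2191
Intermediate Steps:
l(d, I) = 0
b(E, D) = -7 + D + E (b(E, D) = -7 + ((0 + E) + D) = -7 + (E + D) = -7 + (D + E) = -7 + D + E)
b(72, 26) + 21*100 = (-7 + 26 + 72) + 21*100 = 91 + 2100 = 2191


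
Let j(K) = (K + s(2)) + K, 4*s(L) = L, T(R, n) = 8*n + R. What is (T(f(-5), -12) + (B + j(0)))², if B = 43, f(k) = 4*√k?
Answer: 10705/4 - 420*I*√5 ≈ 2676.3 - 939.15*I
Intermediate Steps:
T(R, n) = R + 8*n
s(L) = L/4
j(K) = ½ + 2*K (j(K) = (K + (¼)*2) + K = (K + ½) + K = (½ + K) + K = ½ + 2*K)
(T(f(-5), -12) + (B + j(0)))² = ((4*√(-5) + 8*(-12)) + (43 + (½ + 2*0)))² = ((4*(I*√5) - 96) + (43 + (½ + 0)))² = ((4*I*√5 - 96) + (43 + ½))² = ((-96 + 4*I*√5) + 87/2)² = (-105/2 + 4*I*√5)²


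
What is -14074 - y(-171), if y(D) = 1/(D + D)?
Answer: -4813307/342 ≈ -14074.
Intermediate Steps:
y(D) = 1/(2*D)
-14074 - y(-171) = -14074 - 1/(2*(-171)) = -14074 - (-1)/(2*171) = -14074 - 1*(-1/342) = -14074 + 1/342 = -4813307/342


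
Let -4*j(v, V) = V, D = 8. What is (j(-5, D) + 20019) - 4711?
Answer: 15306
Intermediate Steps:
j(v, V) = -V/4
(j(-5, D) + 20019) - 4711 = (-1/4*8 + 20019) - 4711 = (-2 + 20019) - 4711 = 20017 - 4711 = 15306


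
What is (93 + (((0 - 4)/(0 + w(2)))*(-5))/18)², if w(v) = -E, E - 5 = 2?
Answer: 34210801/3969 ≈ 8619.5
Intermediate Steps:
E = 7 (E = 5 + 2 = 7)
w(v) = -7 (w(v) = -1*7 = -7)
(93 + (((0 - 4)/(0 + w(2)))*(-5))/18)² = (93 + (((0 - 4)/(0 - 7))*(-5))/18)² = (93 + (-4/(-7)*(-5))*(1/18))² = (93 + (-4*(-⅐)*(-5))*(1/18))² = (93 + ((4/7)*(-5))*(1/18))² = (93 - 20/7*1/18)² = (93 - 10/63)² = (5849/63)² = 34210801/3969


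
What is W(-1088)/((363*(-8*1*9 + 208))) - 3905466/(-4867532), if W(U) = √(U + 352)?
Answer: 1952733/2433766 + I*√46/12342 ≈ 0.80235 + 0.00054953*I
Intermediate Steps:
W(U) = √(352 + U)
W(-1088)/((363*(-8*1*9 + 208))) - 3905466/(-4867532) = √(352 - 1088)/((363*(-8*1*9 + 208))) - 3905466/(-4867532) = √(-736)/((363*(-8*9 + 208))) - 3905466*(-1/4867532) = (4*I*√46)/((363*(-72 + 208))) + 1952733/2433766 = (4*I*√46)/((363*136)) + 1952733/2433766 = (4*I*√46)/49368 + 1952733/2433766 = (4*I*√46)*(1/49368) + 1952733/2433766 = I*√46/12342 + 1952733/2433766 = 1952733/2433766 + I*√46/12342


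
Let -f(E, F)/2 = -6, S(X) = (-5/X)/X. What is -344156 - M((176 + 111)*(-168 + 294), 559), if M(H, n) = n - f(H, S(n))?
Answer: -344703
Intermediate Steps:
S(X) = -5/X²
f(E, F) = 12 (f(E, F) = -2*(-6) = 12)
M(H, n) = -12 + n (M(H, n) = n - 1*12 = n - 12 = -12 + n)
-344156 - M((176 + 111)*(-168 + 294), 559) = -344156 - (-12 + 559) = -344156 - 1*547 = -344156 - 547 = -344703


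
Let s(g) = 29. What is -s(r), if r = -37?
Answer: -29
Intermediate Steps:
-s(r) = -1*29 = -29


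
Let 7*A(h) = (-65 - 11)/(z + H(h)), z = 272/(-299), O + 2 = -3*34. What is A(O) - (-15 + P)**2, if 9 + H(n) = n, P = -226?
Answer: -13847242729/238413 ≈ -58081.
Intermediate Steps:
O = -104 (O = -2 - 3*34 = -2 - 102 = -104)
H(n) = -9 + n
z = -272/299 (z = 272*(-1/299) = -272/299 ≈ -0.90970)
A(h) = -76/(7*(-2963/299 + h)) (A(h) = ((-65 - 11)/(-272/299 + (-9 + h)))/7 = (-76/(-2963/299 + h))/7 = -76/(7*(-2963/299 + h)))
A(O) - (-15 + P)**2 = -22724/(-20741 + 2093*(-104)) - (-15 - 226)**2 = -22724/(-20741 - 217672) - 1*(-241)**2 = -22724/(-238413) - 1*58081 = -22724*(-1/238413) - 58081 = 22724/238413 - 58081 = -13847242729/238413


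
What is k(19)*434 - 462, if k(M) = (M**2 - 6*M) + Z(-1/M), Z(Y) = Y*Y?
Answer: 38532130/361 ≈ 1.0674e+5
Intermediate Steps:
Z(Y) = Y**2
k(M) = M**(-2) + M**2 - 6*M (k(M) = (M**2 - 6*M) + (-1/M)**2 = (M**2 - 6*M) + M**(-2) = M**(-2) + M**2 - 6*M)
k(19)*434 - 462 = ((1 + 19**3*(-6 + 19))/19**2)*434 - 462 = ((1 + 6859*13)/361)*434 - 462 = ((1 + 89167)/361)*434 - 462 = ((1/361)*89168)*434 - 462 = (89168/361)*434 - 462 = 38698912/361 - 462 = 38532130/361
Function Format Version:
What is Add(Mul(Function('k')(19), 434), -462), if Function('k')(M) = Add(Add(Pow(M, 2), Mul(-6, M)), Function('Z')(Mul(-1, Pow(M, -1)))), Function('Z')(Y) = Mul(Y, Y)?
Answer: Rational(38532130, 361) ≈ 1.0674e+5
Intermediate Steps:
Function('Z')(Y) = Pow(Y, 2)
Function('k')(M) = Add(Pow(M, -2), Pow(M, 2), Mul(-6, M)) (Function('k')(M) = Add(Add(Pow(M, 2), Mul(-6, M)), Pow(Mul(-1, Pow(M, -1)), 2)) = Add(Add(Pow(M, 2), Mul(-6, M)), Pow(M, -2)) = Add(Pow(M, -2), Pow(M, 2), Mul(-6, M)))
Add(Mul(Function('k')(19), 434), -462) = Add(Mul(Mul(Pow(19, -2), Add(1, Mul(Pow(19, 3), Add(-6, 19)))), 434), -462) = Add(Mul(Mul(Rational(1, 361), Add(1, Mul(6859, 13))), 434), -462) = Add(Mul(Mul(Rational(1, 361), Add(1, 89167)), 434), -462) = Add(Mul(Mul(Rational(1, 361), 89168), 434), -462) = Add(Mul(Rational(89168, 361), 434), -462) = Add(Rational(38698912, 361), -462) = Rational(38532130, 361)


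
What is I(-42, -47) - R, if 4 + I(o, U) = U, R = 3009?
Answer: -3060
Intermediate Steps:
I(o, U) = -4 + U
I(-42, -47) - R = (-4 - 47) - 1*3009 = -51 - 3009 = -3060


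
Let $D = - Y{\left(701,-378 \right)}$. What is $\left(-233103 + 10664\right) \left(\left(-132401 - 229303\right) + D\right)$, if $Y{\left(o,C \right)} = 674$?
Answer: $80606999942$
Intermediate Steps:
$D = -674$ ($D = \left(-1\right) 674 = -674$)
$\left(-233103 + 10664\right) \left(\left(-132401 - 229303\right) + D\right) = \left(-233103 + 10664\right) \left(\left(-132401 - 229303\right) - 674\right) = - 222439 \left(-361704 - 674\right) = \left(-222439\right) \left(-362378\right) = 80606999942$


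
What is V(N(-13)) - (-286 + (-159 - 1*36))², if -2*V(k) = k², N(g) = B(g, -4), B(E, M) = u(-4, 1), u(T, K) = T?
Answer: -231369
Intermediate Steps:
B(E, M) = -4
N(g) = -4
V(k) = -k²/2
V(N(-13)) - (-286 + (-159 - 1*36))² = -½*(-4)² - (-286 + (-159 - 1*36))² = -½*16 - (-286 + (-159 - 36))² = -8 - (-286 - 195)² = -8 - 1*(-481)² = -8 - 1*231361 = -8 - 231361 = -231369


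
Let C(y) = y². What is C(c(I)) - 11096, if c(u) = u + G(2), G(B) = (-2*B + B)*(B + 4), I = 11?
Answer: -11095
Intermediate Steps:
G(B) = -B*(4 + B) (G(B) = (-B)*(4 + B) = -B*(4 + B))
c(u) = -12 + u (c(u) = u - 1*2*(4 + 2) = u - 1*2*6 = u - 12 = -12 + u)
C(c(I)) - 11096 = (-12 + 11)² - 11096 = (-1)² - 11096 = 1 - 11096 = -11095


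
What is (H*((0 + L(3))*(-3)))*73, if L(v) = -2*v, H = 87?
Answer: 114318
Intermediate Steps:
(H*((0 + L(3))*(-3)))*73 = (87*((0 - 2*3)*(-3)))*73 = (87*((0 - 6)*(-3)))*73 = (87*(-6*(-3)))*73 = (87*18)*73 = 1566*73 = 114318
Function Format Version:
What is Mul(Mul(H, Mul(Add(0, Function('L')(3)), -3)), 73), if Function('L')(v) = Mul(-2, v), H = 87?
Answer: 114318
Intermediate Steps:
Mul(Mul(H, Mul(Add(0, Function('L')(3)), -3)), 73) = Mul(Mul(87, Mul(Add(0, Mul(-2, 3)), -3)), 73) = Mul(Mul(87, Mul(Add(0, -6), -3)), 73) = Mul(Mul(87, Mul(-6, -3)), 73) = Mul(Mul(87, 18), 73) = Mul(1566, 73) = 114318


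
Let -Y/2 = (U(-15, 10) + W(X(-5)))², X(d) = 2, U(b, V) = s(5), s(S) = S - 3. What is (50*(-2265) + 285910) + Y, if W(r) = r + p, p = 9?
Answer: 172322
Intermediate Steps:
s(S) = -3 + S
U(b, V) = 2 (U(b, V) = -3 + 5 = 2)
W(r) = 9 + r (W(r) = r + 9 = 9 + r)
Y = -338 (Y = -2*(2 + (9 + 2))² = -2*(2 + 11)² = -2*13² = -2*169 = -338)
(50*(-2265) + 285910) + Y = (50*(-2265) + 285910) - 338 = (-113250 + 285910) - 338 = 172660 - 338 = 172322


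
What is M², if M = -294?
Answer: 86436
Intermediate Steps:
M² = (-294)² = 86436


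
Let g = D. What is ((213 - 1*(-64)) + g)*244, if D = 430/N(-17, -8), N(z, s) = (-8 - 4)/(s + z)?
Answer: 858514/3 ≈ 2.8617e+5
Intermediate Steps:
N(z, s) = -12/(s + z)
D = 5375/6 (D = 430/((-12/(-8 - 17))) = 430/((-12/(-25))) = 430/((-12*(-1/25))) = 430/(12/25) = 430*(25/12) = 5375/6 ≈ 895.83)
g = 5375/6 ≈ 895.83
((213 - 1*(-64)) + g)*244 = ((213 - 1*(-64)) + 5375/6)*244 = ((213 + 64) + 5375/6)*244 = (277 + 5375/6)*244 = (7037/6)*244 = 858514/3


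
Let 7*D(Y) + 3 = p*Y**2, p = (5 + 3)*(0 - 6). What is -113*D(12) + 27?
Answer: 781584/7 ≈ 1.1165e+5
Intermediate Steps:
p = -48 (p = 8*(-6) = -48)
D(Y) = -3/7 - 48*Y**2/7 (D(Y) = -3/7 + (-48*Y**2)/7 = -3/7 - 48*Y**2/7)
-113*D(12) + 27 = -113*(-3/7 - 48/7*12**2) + 27 = -113*(-3/7 - 48/7*144) + 27 = -113*(-3/7 - 6912/7) + 27 = -113*(-6915/7) + 27 = 781395/7 + 27 = 781584/7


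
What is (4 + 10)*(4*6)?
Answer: 336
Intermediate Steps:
(4 + 10)*(4*6) = 14*24 = 336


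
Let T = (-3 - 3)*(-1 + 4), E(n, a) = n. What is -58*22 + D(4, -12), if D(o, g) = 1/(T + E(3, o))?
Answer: -19141/15 ≈ -1276.1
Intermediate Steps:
T = -18 (T = -6*3 = -18)
D(o, g) = -1/15 (D(o, g) = 1/(-18 + 3) = 1/(-15) = -1/15)
-58*22 + D(4, -12) = -58*22 - 1/15 = -1276 - 1/15 = -19141/15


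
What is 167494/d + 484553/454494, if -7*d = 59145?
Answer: -56024026563/2986783070 ≈ -18.757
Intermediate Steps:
d = -59145/7 (d = -⅐*59145 = -59145/7 ≈ -8449.3)
167494/d + 484553/454494 = 167494/(-59145/7) + 484553/454494 = 167494*(-7/59145) + 484553*(1/454494) = -1172458/59145 + 484553/454494 = -56024026563/2986783070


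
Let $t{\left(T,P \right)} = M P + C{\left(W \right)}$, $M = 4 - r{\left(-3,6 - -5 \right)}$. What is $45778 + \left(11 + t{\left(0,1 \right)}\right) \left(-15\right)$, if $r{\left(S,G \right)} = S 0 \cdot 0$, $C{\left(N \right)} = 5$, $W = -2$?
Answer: $45478$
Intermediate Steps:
$r{\left(S,G \right)} = 0$ ($r{\left(S,G \right)} = 0 \cdot 0 = 0$)
$M = 4$ ($M = 4 - 0 = 4 + 0 = 4$)
$t{\left(T,P \right)} = 5 + 4 P$ ($t{\left(T,P \right)} = 4 P + 5 = 5 + 4 P$)
$45778 + \left(11 + t{\left(0,1 \right)}\right) \left(-15\right) = 45778 + \left(11 + \left(5 + 4 \cdot 1\right)\right) \left(-15\right) = 45778 + \left(11 + \left(5 + 4\right)\right) \left(-15\right) = 45778 + \left(11 + 9\right) \left(-15\right) = 45778 + 20 \left(-15\right) = 45778 - 300 = 45478$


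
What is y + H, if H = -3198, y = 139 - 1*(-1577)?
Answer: -1482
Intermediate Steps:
y = 1716 (y = 139 + 1577 = 1716)
y + H = 1716 - 3198 = -1482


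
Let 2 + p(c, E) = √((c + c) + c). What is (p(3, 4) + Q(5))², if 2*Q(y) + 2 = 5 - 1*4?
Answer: ¼ ≈ 0.25000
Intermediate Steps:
Q(y) = -½ (Q(y) = -1 + (5 - 1*4)/2 = -1 + (5 - 4)/2 = -1 + (½)*1 = -1 + ½ = -½)
p(c, E) = -2 + √3*√c (p(c, E) = -2 + √((c + c) + c) = -2 + √(2*c + c) = -2 + √(3*c) = -2 + √3*√c)
(p(3, 4) + Q(5))² = ((-2 + √3*√3) - ½)² = ((-2 + 3) - ½)² = (1 - ½)² = (½)² = ¼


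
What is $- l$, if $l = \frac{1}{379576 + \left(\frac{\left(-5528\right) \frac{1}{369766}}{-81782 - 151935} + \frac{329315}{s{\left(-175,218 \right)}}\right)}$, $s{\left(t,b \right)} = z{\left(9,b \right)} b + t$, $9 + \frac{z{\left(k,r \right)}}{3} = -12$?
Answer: $- \frac{85858866320557}{32587932213928513905} \approx -2.6347 \cdot 10^{-6}$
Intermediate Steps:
$z{\left(k,r \right)} = -63$ ($z{\left(k,r \right)} = -27 + 3 \left(-12\right) = -27 - 36 = -63$)
$s{\left(t,b \right)} = t - 63 b$ ($s{\left(t,b \right)} = - 63 b + t = t - 63 b$)
$l = \frac{85858866320557}{32587932213928513905}$ ($l = \frac{1}{379576 + \left(\frac{\left(-5528\right) \frac{1}{369766}}{-81782 - 151935} + \frac{329315}{-175 - 13734}\right)} = \frac{1}{379576 + \left(- \frac{2764}{184883 \left(-233717\right)} + \frac{329315}{-13909}\right)} = \frac{1}{379576 + \left(\left(- \frac{2764}{184883}\right) \left(- \frac{1}{233717}\right) + 329315 \left(- \frac{1}{13909}\right)\right)} = \frac{1}{379576 + \left(\frac{2764}{43210300111} - \frac{47045}{1987}\right)} = \frac{1}{379576 - \frac{2032828563229927}{85858866320557}} = \frac{1}{\frac{32587932213928513905}{85858866320557}} = \frac{85858866320557}{32587932213928513905} \approx 2.6347 \cdot 10^{-6}$)
$- l = \left(-1\right) \frac{85858866320557}{32587932213928513905} = - \frac{85858866320557}{32587932213928513905}$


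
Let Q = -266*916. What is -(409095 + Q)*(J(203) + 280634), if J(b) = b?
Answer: -46461392443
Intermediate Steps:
Q = -243656
-(409095 + Q)*(J(203) + 280634) = -(409095 - 243656)*(203 + 280634) = -165439*280837 = -1*46461392443 = -46461392443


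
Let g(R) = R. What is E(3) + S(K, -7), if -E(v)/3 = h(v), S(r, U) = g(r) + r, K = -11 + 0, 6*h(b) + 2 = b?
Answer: -45/2 ≈ -22.500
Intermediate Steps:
h(b) = -⅓ + b/6
K = -11
S(r, U) = 2*r (S(r, U) = r + r = 2*r)
E(v) = 1 - v/2 (E(v) = -3*(-⅓ + v/6) = 1 - v/2)
E(3) + S(K, -7) = (1 - ½*3) + 2*(-11) = (1 - 3/2) - 22 = -½ - 22 = -45/2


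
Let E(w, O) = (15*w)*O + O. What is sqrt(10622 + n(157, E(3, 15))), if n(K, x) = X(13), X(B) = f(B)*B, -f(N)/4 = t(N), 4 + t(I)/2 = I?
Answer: sqrt(9686) ≈ 98.417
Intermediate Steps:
t(I) = -8 + 2*I
f(N) = 32 - 8*N (f(N) = -4*(-8 + 2*N) = 32 - 8*N)
X(B) = B*(32 - 8*B) (X(B) = (32 - 8*B)*B = B*(32 - 8*B))
E(w, O) = O + 15*O*w (E(w, O) = 15*O*w + O = O + 15*O*w)
n(K, x) = -936 (n(K, x) = 8*13*(4 - 1*13) = 8*13*(4 - 13) = 8*13*(-9) = -936)
sqrt(10622 + n(157, E(3, 15))) = sqrt(10622 - 936) = sqrt(9686)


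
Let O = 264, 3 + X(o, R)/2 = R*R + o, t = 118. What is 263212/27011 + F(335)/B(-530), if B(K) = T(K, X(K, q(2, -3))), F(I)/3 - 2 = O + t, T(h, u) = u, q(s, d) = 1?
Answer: 31117612/3592463 ≈ 8.6619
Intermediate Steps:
X(o, R) = -6 + 2*o + 2*R**2 (X(o, R) = -6 + 2*(R*R + o) = -6 + 2*(R**2 + o) = -6 + 2*(o + R**2) = -6 + (2*o + 2*R**2) = -6 + 2*o + 2*R**2)
F(I) = 1152 (F(I) = 6 + 3*(264 + 118) = 6 + 3*382 = 6 + 1146 = 1152)
B(K) = -4 + 2*K (B(K) = -6 + 2*K + 2*1**2 = -6 + 2*K + 2*1 = -6 + 2*K + 2 = -4 + 2*K)
263212/27011 + F(335)/B(-530) = 263212/27011 + 1152/(-4 + 2*(-530)) = 263212*(1/27011) + 1152/(-4 - 1060) = 263212/27011 + 1152/(-1064) = 263212/27011 + 1152*(-1/1064) = 263212/27011 - 144/133 = 31117612/3592463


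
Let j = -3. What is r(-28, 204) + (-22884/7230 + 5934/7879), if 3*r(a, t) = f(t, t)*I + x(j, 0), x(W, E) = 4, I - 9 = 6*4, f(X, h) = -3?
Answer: -970648633/28482585 ≈ -34.079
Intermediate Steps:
I = 33 (I = 9 + 6*4 = 9 + 24 = 33)
r(a, t) = -95/3 (r(a, t) = (-3*33 + 4)/3 = (-99 + 4)/3 = (1/3)*(-95) = -95/3)
r(-28, 204) + (-22884/7230 + 5934/7879) = -95/3 + (-22884/7230 + 5934/7879) = -95/3 + (-22884*1/7230 + 5934*(1/7879)) = -95/3 + (-3814/1205 + 5934/7879) = -95/3 - 22900036/9494195 = -970648633/28482585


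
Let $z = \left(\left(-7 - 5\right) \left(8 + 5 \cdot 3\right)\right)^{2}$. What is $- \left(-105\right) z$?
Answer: $7998480$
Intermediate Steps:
$z = 76176$ ($z = \left(- 12 \left(8 + 15\right)\right)^{2} = \left(\left(-12\right) 23\right)^{2} = \left(-276\right)^{2} = 76176$)
$- \left(-105\right) z = - \left(-105\right) 76176 = \left(-1\right) \left(-7998480\right) = 7998480$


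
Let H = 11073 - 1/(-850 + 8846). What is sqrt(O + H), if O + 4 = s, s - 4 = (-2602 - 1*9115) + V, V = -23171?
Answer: I*sqrt(380659057259)/3998 ≈ 154.32*I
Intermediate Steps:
s = -34884 (s = 4 + ((-2602 - 1*9115) - 23171) = 4 + ((-2602 - 9115) - 23171) = 4 + (-11717 - 23171) = 4 - 34888 = -34884)
H = 88539707/7996 (H = 11073 - 1/7996 = 88539707/7996 ≈ 11073.)
O = -34888 (O = -4 - 34884 = -34888)
sqrt(O + H) = sqrt(-34888 + 88539707/7996) = sqrt(-190424741/7996) = I*sqrt(380659057259)/3998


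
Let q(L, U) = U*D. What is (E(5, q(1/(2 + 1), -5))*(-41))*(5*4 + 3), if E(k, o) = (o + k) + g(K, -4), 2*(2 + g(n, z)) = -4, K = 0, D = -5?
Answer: -24518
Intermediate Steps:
g(n, z) = -4 (g(n, z) = -2 + (½)*(-4) = -2 - 2 = -4)
q(L, U) = -5*U (q(L, U) = U*(-5) = -5*U)
E(k, o) = -4 + k + o (E(k, o) = (o + k) - 4 = (k + o) - 4 = -4 + k + o)
(E(5, q(1/(2 + 1), -5))*(-41))*(5*4 + 3) = ((-4 + 5 - 5*(-5))*(-41))*(5*4 + 3) = ((-4 + 5 + 25)*(-41))*(20 + 3) = (26*(-41))*23 = -1066*23 = -24518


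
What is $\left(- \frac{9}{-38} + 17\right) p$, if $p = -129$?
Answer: $- \frac{84495}{38} \approx -2223.6$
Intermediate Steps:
$\left(- \frac{9}{-38} + 17\right) p = \left(- \frac{9}{-38} + 17\right) \left(-129\right) = \left(\left(-9\right) \left(- \frac{1}{38}\right) + 17\right) \left(-129\right) = \left(\frac{9}{38} + 17\right) \left(-129\right) = \frac{655}{38} \left(-129\right) = - \frac{84495}{38}$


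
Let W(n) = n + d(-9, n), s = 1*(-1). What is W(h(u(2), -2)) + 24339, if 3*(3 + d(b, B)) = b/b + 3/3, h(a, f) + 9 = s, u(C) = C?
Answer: 72980/3 ≈ 24327.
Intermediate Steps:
s = -1
h(a, f) = -10 (h(a, f) = -9 - 1 = -10)
d(b, B) = -7/3 (d(b, B) = -3 + (b/b + 3/3)/3 = -3 + (1 + 3*(⅓))/3 = -3 + (1 + 1)/3 = -3 + (⅓)*2 = -3 + ⅔ = -7/3)
W(n) = -7/3 + n (W(n) = n - 7/3 = -7/3 + n)
W(h(u(2), -2)) + 24339 = (-7/3 - 10) + 24339 = -37/3 + 24339 = 72980/3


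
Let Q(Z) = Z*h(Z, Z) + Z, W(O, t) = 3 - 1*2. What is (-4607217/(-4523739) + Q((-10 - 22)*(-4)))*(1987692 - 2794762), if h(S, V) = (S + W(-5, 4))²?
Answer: -8126667694620310/4727 ≈ -1.7192e+12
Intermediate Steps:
W(O, t) = 1 (W(O, t) = 3 - 2 = 1)
h(S, V) = (1 + S)² (h(S, V) = (S + 1)² = (1 + S)²)
Q(Z) = Z + Z*(1 + Z)² (Q(Z) = Z*(1 + Z)² + Z = Z + Z*(1 + Z)²)
(-4607217/(-4523739) + Q((-10 - 22)*(-4)))*(1987692 - 2794762) = (-4607217/(-4523739) + ((-10 - 22)*(-4))*(1 + (1 + (-10 - 22)*(-4))²))*(1987692 - 2794762) = (-4607217*(-1/4523739) + (-32*(-4))*(1 + (1 - 32*(-4))²))*(-807070) = (1535739/1507913 + 128*(1 + (1 + 128)²))*(-807070) = (1535739/1507913 + 128*(1 + 129²))*(-807070) = (1535739/1507913 + 128*(1 + 16641))*(-807070) = (1535739/1507913 + 128*16642)*(-807070) = (1535739/1507913 + 2130176)*(-807070) = (3212121618427/1507913)*(-807070) = -8126667694620310/4727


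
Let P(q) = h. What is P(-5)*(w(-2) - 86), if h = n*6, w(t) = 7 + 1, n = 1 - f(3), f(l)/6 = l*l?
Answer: 24804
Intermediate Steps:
f(l) = 6*l² (f(l) = 6*(l*l) = 6*l²)
n = -53 (n = 1 - 6*3² = 1 - 6*9 = 1 - 1*54 = 1 - 54 = -53)
w(t) = 8
h = -318 (h = -53*6 = -318)
P(q) = -318
P(-5)*(w(-2) - 86) = -318*(8 - 86) = -318*(-78) = 24804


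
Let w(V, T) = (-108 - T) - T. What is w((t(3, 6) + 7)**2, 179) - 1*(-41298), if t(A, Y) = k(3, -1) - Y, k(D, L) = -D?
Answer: 40832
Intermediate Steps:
t(A, Y) = -3 - Y (t(A, Y) = -1*3 - Y = -3 - Y)
w(V, T) = -108 - 2*T
w((t(3, 6) + 7)**2, 179) - 1*(-41298) = (-108 - 2*179) - 1*(-41298) = (-108 - 358) + 41298 = -466 + 41298 = 40832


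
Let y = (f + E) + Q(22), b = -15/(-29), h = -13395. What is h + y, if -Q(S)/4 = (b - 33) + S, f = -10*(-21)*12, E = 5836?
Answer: -144915/29 ≈ -4997.1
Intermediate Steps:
f = 2520 (f = 210*12 = 2520)
b = 15/29 (b = -15*(-1/29) = 15/29 ≈ 0.51724)
Q(S) = 3768/29 - 4*S (Q(S) = -4*((15/29 - 33) + S) = -4*(-942/29 + S) = 3768/29 - 4*S)
y = 243540/29 (y = (2520 + 5836) + (3768/29 - 4*22) = 8356 + (3768/29 - 88) = 8356 + 1216/29 = 243540/29 ≈ 8397.9)
h + y = -13395 + 243540/29 = -144915/29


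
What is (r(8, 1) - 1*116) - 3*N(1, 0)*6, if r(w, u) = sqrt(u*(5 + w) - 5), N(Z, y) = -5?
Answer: -26 + 2*sqrt(2) ≈ -23.172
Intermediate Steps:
r(w, u) = sqrt(-5 + u*(5 + w))
(r(8, 1) - 1*116) - 3*N(1, 0)*6 = (sqrt(-5 + 5*1 + 1*8) - 1*116) - 3*(-5)*6 = (sqrt(-5 + 5 + 8) - 116) + 15*6 = (sqrt(8) - 116) + 90 = (2*sqrt(2) - 116) + 90 = (-116 + 2*sqrt(2)) + 90 = -26 + 2*sqrt(2)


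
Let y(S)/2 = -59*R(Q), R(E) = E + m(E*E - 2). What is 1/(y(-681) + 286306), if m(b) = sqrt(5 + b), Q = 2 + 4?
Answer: 142799/40782837284 + 59*sqrt(39)/40782837284 ≈ 3.5105e-6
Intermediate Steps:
Q = 6
R(E) = E + sqrt(3 + E**2) (R(E) = E + sqrt(5 + (E*E - 2)) = E + sqrt(5 + (E**2 - 2)) = E + sqrt(5 + (-2 + E**2)) = E + sqrt(3 + E**2))
y(S) = -708 - 118*sqrt(39) (y(S) = 2*(-59*(6 + sqrt(3 + 6**2))) = 2*(-59*(6 + sqrt(3 + 36))) = 2*(-59*(6 + sqrt(39))) = 2*(-354 - 59*sqrt(39)) = -708 - 118*sqrt(39))
1/(y(-681) + 286306) = 1/((-708 - 118*sqrt(39)) + 286306) = 1/(285598 - 118*sqrt(39))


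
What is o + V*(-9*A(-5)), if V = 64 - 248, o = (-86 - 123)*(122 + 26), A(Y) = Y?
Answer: -39212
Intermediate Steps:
o = -30932 (o = -209*148 = -30932)
V = -184
o + V*(-9*A(-5)) = -30932 - (-1656)*(-5) = -30932 - 184*45 = -30932 - 8280 = -39212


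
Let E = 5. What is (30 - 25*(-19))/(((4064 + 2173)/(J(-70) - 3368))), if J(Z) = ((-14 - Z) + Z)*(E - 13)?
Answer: -149480/567 ≈ -263.63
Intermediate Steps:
J(Z) = 112 (J(Z) = ((-14 - Z) + Z)*(5 - 13) = -14*(-8) = 112)
(30 - 25*(-19))/(((4064 + 2173)/(J(-70) - 3368))) = (30 - 25*(-19))/(((4064 + 2173)/(112 - 3368))) = (30 + 475)/((6237/(-3256))) = 505/((6237*(-1/3256))) = 505/(-567/296) = 505*(-296/567) = -149480/567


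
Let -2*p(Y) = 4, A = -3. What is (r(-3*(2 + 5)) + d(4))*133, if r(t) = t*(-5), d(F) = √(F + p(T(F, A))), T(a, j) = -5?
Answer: 13965 + 133*√2 ≈ 14153.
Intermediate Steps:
p(Y) = -2 (p(Y) = -½*4 = -2)
d(F) = √(-2 + F) (d(F) = √(F - 2) = √(-2 + F))
r(t) = -5*t
(r(-3*(2 + 5)) + d(4))*133 = (-(-15)*(2 + 5) + √(-2 + 4))*133 = (-(-15)*7 + √2)*133 = (-5*(-21) + √2)*133 = (105 + √2)*133 = 13965 + 133*√2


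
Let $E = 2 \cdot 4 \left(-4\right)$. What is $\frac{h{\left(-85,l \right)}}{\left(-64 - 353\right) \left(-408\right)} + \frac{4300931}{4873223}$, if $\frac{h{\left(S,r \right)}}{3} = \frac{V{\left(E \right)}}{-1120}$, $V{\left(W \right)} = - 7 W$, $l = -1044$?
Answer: $\frac{1219567121137}{1381851113880} \approx 0.88256$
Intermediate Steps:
$E = -32$ ($E = 8 \left(-4\right) = -32$)
$h{\left(S,r \right)} = - \frac{3}{5}$ ($h{\left(S,r \right)} = 3 \frac{\left(-7\right) \left(-32\right)}{-1120} = 3 \cdot 224 \left(- \frac{1}{1120}\right) = 3 \left(- \frac{1}{5}\right) = - \frac{3}{5}$)
$\frac{h{\left(-85,l \right)}}{\left(-64 - 353\right) \left(-408\right)} + \frac{4300931}{4873223} = - \frac{3}{5 \left(-64 - 353\right) \left(-408\right)} + \frac{4300931}{4873223} = - \frac{3}{5 \left(\left(-417\right) \left(-408\right)\right)} + 4300931 \cdot \frac{1}{4873223} = - \frac{3}{5 \cdot 170136} + \frac{4300931}{4873223} = \left(- \frac{3}{5}\right) \frac{1}{170136} + \frac{4300931}{4873223} = - \frac{1}{283560} + \frac{4300931}{4873223} = \frac{1219567121137}{1381851113880}$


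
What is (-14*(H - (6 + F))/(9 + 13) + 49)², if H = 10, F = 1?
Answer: 268324/121 ≈ 2217.6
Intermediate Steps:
(-14*(H - (6 + F))/(9 + 13) + 49)² = (-14*(10 - (6 + 1))/(9 + 13) + 49)² = (-14/(22/(10 - 1*7)) + 49)² = (-14/(22/(10 - 7)) + 49)² = (-14/(22/3) + 49)² = (-14/(22*(⅓)) + 49)² = (-14/22/3 + 49)² = (-14*3/22 + 49)² = (-21/11 + 49)² = (518/11)² = 268324/121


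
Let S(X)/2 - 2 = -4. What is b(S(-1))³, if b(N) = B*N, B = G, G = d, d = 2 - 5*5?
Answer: 778688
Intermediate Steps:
d = -23 (d = 2 - 25 = -23)
G = -23
S(X) = -4 (S(X) = 4 + 2*(-4) = 4 - 8 = -4)
B = -23
b(N) = -23*N
b(S(-1))³ = (-23*(-4))³ = 92³ = 778688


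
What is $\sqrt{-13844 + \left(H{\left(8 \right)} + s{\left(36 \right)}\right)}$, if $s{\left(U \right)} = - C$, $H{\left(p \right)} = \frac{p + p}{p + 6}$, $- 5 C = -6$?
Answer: $\frac{9 i \sqrt{209370}}{35} \approx 117.66 i$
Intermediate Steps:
$C = \frac{6}{5}$ ($C = \left(- \frac{1}{5}\right) \left(-6\right) = \frac{6}{5} \approx 1.2$)
$H{\left(p \right)} = \frac{2 p}{6 + p}$
$s{\left(U \right)} = - \frac{6}{5}$ ($s{\left(U \right)} = \left(-1\right) \frac{6}{5} = - \frac{6}{5}$)
$\sqrt{-13844 + \left(H{\left(8 \right)} + s{\left(36 \right)}\right)} = \sqrt{-13844 - \left(\frac{6}{5} - \frac{16}{6 + 8}\right)} = \sqrt{-13844 - \left(\frac{6}{5} - \frac{16}{14}\right)} = \sqrt{-13844 - \left(\frac{6}{5} - \frac{8}{7}\right)} = \sqrt{-13844 + \left(\frac{8}{7} - \frac{6}{5}\right)} = \sqrt{-13844 - \frac{2}{35}} = \sqrt{- \frac{484542}{35}} = \frac{9 i \sqrt{209370}}{35}$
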